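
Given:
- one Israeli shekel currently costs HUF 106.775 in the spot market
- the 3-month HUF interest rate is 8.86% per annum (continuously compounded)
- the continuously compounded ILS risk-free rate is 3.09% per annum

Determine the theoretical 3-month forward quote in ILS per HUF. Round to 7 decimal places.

T = 3/12 years.
Growth of 1 HUF over T: e^(0.0886×3/12) = 1.0223971.
Growth of 1 ILS over T: e^(0.0309×3/12) = 1.0077549.
So F = 106.775 × 1.0223971 / 1.0077549 = 108.3264 (HUF/ILS).
Quoted the other way: 1/108.3264 = 0.0092314 ILS per HUF.

0.0092314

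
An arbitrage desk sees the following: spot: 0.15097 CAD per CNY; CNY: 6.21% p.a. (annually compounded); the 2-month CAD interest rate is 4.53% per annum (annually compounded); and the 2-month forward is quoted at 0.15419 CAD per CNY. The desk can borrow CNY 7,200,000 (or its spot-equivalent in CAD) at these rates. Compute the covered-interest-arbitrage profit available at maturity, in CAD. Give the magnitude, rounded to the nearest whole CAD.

T = 2/12 years.
Keep in CNY, deliver into the forward: 7,200,000·1.01009193·0.15419 = CAD 1,121,371.74.
Swap to CAD now, deposit: 7,200,000·0.15097·1.007411316 = CAD 1,095,039.98.
The quoted forward overvalues CNY, so borrow CAD, buy CNY at spot, deposit the CNY at 6.21%, and sell the proceeds forward at 0.15419.
The gap between the two covered legs is CAD 26,332.

CAD 26,332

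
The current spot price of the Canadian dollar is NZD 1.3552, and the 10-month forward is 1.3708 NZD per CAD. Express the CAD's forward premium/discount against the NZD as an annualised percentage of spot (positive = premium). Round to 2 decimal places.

+1.38%

T = 10/12 years.
Period premium: (1.3708 − 1.3552)/1.3552 = 0.0115112.
×(1/T) gives 1.38% p.a.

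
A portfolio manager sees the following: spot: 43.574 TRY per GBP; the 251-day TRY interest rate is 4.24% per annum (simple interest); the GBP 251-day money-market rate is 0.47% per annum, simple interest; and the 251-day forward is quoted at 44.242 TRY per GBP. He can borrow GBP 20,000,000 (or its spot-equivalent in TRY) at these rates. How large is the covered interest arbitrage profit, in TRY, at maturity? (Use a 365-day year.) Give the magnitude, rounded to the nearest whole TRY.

T = 251/365 years.
Route A — deposit GBP, sell forward: 20,000,000 × 1.00323205479 × 44.242 = TRY 887,699,851.36.
Route B — convert at spot, deposit TRY: 20,000,000 × 43.574 × 1.02915726027 = TRY 896,889,969.18.
The quoted forward undervalues GBP, so borrow GBP, convert to TRY at spot, deposit the TRY at 4.24%, and buy GBP forward at 44.242 to cover the loan.
Arbitrage profit = |887,699,851.36 − 896,889,969.18| = TRY 9,190,118.

TRY 9,190,118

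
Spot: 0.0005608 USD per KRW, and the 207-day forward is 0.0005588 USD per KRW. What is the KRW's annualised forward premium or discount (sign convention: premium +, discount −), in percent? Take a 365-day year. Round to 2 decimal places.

T = 207/365 years.
Period premium: (0.0005588 − 0.0005608)/0.0005608 = -0.0035663.
Annualise by dividing by T: -0.0035663 / (207/365) = -0.006288 → -0.63%.

-0.63%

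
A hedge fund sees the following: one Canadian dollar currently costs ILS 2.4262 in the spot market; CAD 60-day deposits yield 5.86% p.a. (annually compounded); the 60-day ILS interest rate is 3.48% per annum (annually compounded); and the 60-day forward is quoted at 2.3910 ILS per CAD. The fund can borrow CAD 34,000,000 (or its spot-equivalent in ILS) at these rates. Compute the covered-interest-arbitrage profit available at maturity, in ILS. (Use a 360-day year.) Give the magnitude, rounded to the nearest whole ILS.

T = 60/360 years.
Keep in CAD, deliver into the forward: 34,000,000·1.0095363978·2.3910 = ILS 82,069,251.92.
Swap to ILS now, deposit: 34,000,000·2.4262·1.0057176456 = ILS 82,962,453.16.
The quoted forward undervalues CAD, so borrow CAD, convert to ILS at spot, deposit the ILS at 3.48%, and buy CAD forward at 2.3910 to cover the loan.
The gap between the two covered legs is ILS 893,201.

ILS 893,201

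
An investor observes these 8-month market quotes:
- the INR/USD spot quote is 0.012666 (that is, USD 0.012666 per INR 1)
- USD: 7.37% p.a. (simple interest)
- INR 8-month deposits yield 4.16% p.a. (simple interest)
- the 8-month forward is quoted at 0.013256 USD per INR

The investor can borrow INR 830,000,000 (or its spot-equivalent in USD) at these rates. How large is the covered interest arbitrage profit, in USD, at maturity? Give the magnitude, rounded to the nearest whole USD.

USD 278,308

T = 8/12 years.
Route A — deposit INR, sell forward: 830,000,000 × 1.0277333333 × 0.013256 = USD 11,307,615.44.
Route B — convert at spot, deposit USD: 830,000,000 × 0.012666 × 1.0491333333 = USD 11,029,307.92.
The quoted forward overvalues INR, so borrow USD, buy INR at spot, deposit the INR at 4.16%, and sell the proceeds forward at 0.013256.
The gap between the two covered legs is USD 278,308.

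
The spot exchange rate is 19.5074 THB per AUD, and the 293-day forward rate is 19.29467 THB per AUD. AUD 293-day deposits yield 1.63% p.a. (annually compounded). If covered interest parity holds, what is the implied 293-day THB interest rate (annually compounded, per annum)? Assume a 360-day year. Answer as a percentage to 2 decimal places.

T = 293/360 years.
By CIP, F/S equals the THB-to-AUD growth ratio: 19.29467/19.5074 = 0.9890949.
AUD growth factor: (1 + 0.0163)^(293/360) = 1.0132464.
So the THB growth factor = 1.0021968.
r = 1.0021968^(360/293) − 1 = 0.002700 → 0.27%.

0.27%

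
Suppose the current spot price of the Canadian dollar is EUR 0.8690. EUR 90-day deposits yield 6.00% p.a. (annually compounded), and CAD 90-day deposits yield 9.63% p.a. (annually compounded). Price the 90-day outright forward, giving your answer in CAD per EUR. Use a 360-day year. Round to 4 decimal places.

T = 90/360 years.
EUR accumulates by (1 + 0.0600)^(90/360) = 1.0146738.
Growth of 1 CAD over T: (1 + 0.0963)^(90/360) = 1.0232514.
So F = 0.869 × 1.0146738 / 1.0232514 = 0.8617154 (EUR/CAD).
Quoted the other way: 1/0.8617154 = 1.1605 CAD per EUR.

1.1605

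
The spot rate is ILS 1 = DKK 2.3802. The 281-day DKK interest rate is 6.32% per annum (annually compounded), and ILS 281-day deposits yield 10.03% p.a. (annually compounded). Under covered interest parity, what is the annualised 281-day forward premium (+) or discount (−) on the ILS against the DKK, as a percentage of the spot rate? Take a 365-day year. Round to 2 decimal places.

T = 281/365 years.
CIP forward (DKK per ILS) = 2.3802 × 1.0483104/1.0763608 = 2.3181710.
(F − S)/S ÷ T = (2.3181710 − 2.3802)/2.3802/(281/365) = -0.033851 → -3.39%.

-3.39%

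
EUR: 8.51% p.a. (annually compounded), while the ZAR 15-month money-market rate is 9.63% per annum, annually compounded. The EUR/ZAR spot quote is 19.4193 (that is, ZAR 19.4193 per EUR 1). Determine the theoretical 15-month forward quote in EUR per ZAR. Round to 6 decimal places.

0.050838

T = 15/12 years.
ZAR growth factor: (1 + 0.0963)^(15/12) = 1.1217905.
EUR growth factor: (1 + 0.0851)^(15/12) = 1.1074833.
Forward (ZAR per EUR) = 19.4193 × 1.1217905 / 1.1074833 = 19.67017.
Quoted the other way: 1/19.67017 = 0.050838 EUR per ZAR.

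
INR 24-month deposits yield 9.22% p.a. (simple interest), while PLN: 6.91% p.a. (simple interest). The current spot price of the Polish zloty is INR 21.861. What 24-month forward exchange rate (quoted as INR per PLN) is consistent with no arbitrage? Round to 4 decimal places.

T = 2 years.
Growth of 1 INR over T: 1 + 0.0922×2 = 1.184400.
Growth of 1 PLN over T: 1 + 0.0691×2 = 1.138200.
So F = 21.861 × 1.184400 / 1.138200 = 22.748347 (INR/PLN).

22.7483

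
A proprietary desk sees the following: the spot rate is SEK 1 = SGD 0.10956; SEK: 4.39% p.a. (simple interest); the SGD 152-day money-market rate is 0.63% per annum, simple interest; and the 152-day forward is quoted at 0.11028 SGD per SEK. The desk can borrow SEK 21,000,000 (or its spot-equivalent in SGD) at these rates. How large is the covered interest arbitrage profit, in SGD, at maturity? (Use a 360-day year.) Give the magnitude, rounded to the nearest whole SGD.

SGD 51,926

T = 152/360 years.
Route A — deposit SEK, sell forward: 21,000,000 × 1.018535556 × 0.11028 = SGD 2,358,806.12.
Route B — convert at spot, deposit SGD: 21,000,000 × 0.10956 × 1.002660 = SGD 2,306,880.02.
The quoted forward overvalues SEK, so borrow SGD, buy SEK at spot, deposit the SEK at 4.39%, and sell the proceeds forward at 0.11028.
Profit = 2,358,806.12 − 2,306,880.02 = SGD 51,926.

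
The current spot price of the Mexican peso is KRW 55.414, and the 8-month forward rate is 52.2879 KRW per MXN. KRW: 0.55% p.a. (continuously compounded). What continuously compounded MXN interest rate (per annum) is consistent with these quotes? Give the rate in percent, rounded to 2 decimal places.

9.26%

T = 8/12 years.
CIP gives F = S · g_KRW/g_MXN, so g_KRW/g_MXN = 52.2879/55.414 = 0.9435865.
The KRW side grows by e^(0.0055×8/12) = 1.0036734.
So the MXN growth factor = 1.0636793.
Take logs: ln 1.0636793 / (8/12) = 0.092601, so 9.26%.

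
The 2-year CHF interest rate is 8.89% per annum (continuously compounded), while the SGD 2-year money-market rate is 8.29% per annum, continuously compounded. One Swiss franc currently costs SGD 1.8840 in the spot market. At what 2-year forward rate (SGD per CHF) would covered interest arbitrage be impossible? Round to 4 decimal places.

1.8615

T = 2 years.
SGD growth factor: e^(0.0829×2) = 1.180337.
CHF accumulates by e^(0.0889×2) = 1.1945864.
Forward (SGD per CHF) = 1.884 × 1.180337 / 1.1945864 = 1.861527.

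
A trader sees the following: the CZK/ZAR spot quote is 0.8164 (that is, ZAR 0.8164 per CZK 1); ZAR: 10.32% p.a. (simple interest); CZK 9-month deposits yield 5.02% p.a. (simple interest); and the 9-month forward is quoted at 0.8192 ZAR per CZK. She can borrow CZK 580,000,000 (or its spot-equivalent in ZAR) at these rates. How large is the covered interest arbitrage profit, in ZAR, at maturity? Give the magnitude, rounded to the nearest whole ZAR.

ZAR 17,136,958

T = 9/12 years.
Invest the CZK and cover forward: 580,000,000 × 1.037650 × 0.8192 = ZAR 493,024,870.40.
Convert at spot and invest in ZAR: 580,000,000 × 0.8164 × 1.077400 = ZAR 510,161,828.80.
The quoted forward undervalues CZK, so borrow CZK, convert to ZAR at spot, deposit the ZAR at 10.32%, and buy CZK forward at 0.8192 to cover the loan.
Arbitrage profit = |493,024,870.40 − 510,161,828.80| = ZAR 17,136,958.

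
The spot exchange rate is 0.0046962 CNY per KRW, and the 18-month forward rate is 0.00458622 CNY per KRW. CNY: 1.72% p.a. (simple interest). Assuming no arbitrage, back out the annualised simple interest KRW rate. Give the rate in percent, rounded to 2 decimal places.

T = 18/12 years.
CIP gives F = S · g_CNY/g_KRW, so g_CNY/g_KRW = 0.00458622/0.0046962 = 0.9765811.
The CNY side grows by 1 + 0.0172×18/12 = 1.025800.
Hence g_KRW = 1.0503992.
(1.0503992 − 1)/T = 0.033599, i.e. 3.36%.

3.36%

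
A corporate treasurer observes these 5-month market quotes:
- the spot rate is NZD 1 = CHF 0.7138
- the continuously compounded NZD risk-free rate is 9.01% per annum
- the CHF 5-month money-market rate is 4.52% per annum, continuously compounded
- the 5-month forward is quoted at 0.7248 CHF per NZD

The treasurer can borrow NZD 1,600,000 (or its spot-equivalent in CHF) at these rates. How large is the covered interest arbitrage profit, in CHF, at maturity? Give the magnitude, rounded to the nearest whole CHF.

T = 5/12 years.
Keep in NZD, deliver into the forward: 1,600,000·1.038255257·0.7248 = CHF 1,204,043.86.
Swap to CHF now, deposit: 1,600,000·0.7138·1.019011799 = CHF 1,163,793.00.
The quoted forward overvalues NZD, so borrow CHF, buy NZD at spot, deposit the NZD at 9.01%, and sell the proceeds forward at 0.7248.
Arbitrage profit = |1,204,043.86 − 1,163,793.00| = CHF 40,251.

CHF 40,251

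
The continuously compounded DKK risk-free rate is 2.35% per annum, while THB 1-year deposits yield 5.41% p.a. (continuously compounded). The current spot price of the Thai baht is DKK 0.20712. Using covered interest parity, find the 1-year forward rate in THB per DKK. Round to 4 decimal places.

4.9781

T = 1 year.
Growth of 1 DKK over T: e^(0.0235×1) = 1.0237783.
THB growth factor: e^(0.0541×1) = 1.0555902.
CIP: F = S · (grow DKK)/(grow THB) = 0.20712 × 1.0237783/1.0555902 = 0.2008781 DKK per THB.
Invert for THB per DKK: 1 / 0.2008781 = 4.9781.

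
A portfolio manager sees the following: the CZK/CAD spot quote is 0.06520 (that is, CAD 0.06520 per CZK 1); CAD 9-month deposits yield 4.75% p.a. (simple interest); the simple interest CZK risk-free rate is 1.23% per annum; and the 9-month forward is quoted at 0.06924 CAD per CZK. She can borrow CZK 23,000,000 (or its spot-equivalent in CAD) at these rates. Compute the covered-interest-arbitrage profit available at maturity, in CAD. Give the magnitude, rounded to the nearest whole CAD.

T = 9/12 years.
Keep in CZK, deliver into the forward: 23,000,000·1.009225·0.06924 = CAD 1,607,211.00.
Swap to CAD now, deposit: 23,000,000·0.06520·1.035625 = CAD 1,553,023.25.
The quoted forward overvalues CZK, so borrow CAD, buy CZK at spot, deposit the CZK at 1.23%, and sell the proceeds forward at 0.06924.
Arbitrage profit = |1,607,211.00 − 1,553,023.25| = CAD 54,188.

CAD 54,188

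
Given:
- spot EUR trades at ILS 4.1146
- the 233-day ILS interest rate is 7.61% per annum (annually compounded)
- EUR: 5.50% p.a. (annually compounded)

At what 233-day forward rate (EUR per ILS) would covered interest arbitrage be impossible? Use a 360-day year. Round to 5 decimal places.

T = 233/360 years.
ILS accumulates by (1 + 0.0761)^(233/360) = 1.0486142.
EUR accumulates by (1 + 0.0550)^(233/360) = 1.0352602.
So F = 4.1146 × 1.0486142 / 1.0352602 = 4.167675 (ILS/EUR).
Quoted the other way: 1/4.167675 = 0.23994 EUR per ILS.

0.23994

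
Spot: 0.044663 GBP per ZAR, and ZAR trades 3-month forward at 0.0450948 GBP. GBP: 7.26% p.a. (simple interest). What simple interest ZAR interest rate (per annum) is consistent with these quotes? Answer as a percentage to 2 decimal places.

3.36%

T = 3/12 years.
F/S = 0.0450948/0.044663 = 1.0096680 = (growth of GBP) / (growth of ZAR).
The GBP side grows by 1 + 0.0726×3/12 = 1.018150.
So the ZAR growth factor = 1.0084008.
r = (1.0084008 − 1)/(3/12) = 0.033603 → 3.36%.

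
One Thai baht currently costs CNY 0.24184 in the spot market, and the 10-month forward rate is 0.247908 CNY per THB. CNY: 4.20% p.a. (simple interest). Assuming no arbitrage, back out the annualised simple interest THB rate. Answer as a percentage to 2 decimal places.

1.16%

T = 10/12 years.
By CIP, F/S equals the CNY-to-THB growth ratio: 0.247908/0.24184 = 1.0250910.
The CNY side grows by 1 + 0.0420×10/12 = 1.035000.
Hence g_THB = 1.0096665.
(1.0096665 − 1)/T = 0.011600, i.e. 1.16%.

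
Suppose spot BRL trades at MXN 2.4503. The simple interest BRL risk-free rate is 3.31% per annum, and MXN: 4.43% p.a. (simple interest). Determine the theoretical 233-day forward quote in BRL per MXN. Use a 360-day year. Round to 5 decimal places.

T = 233/360 years.
MXN accumulates by 1 + 0.0443×233/360 = 1.0286719.
BRL accumulates by 1 + 0.0331×233/360 = 1.0214231.
Forward (MXN per BRL) = 2.4503 × 1.0286719 / 1.0214231 = 2.467689.
Quoted the other way: 1/2.467689 = 0.40524 BRL per MXN.

0.40524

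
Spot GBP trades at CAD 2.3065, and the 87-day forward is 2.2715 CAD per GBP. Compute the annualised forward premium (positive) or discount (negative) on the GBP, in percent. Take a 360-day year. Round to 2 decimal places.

T = 87/360 years.
Period premium: (2.2715 − 2.3065)/2.3065 = -0.0151745.
×(1/T) gives -6.28% p.a.

-6.28%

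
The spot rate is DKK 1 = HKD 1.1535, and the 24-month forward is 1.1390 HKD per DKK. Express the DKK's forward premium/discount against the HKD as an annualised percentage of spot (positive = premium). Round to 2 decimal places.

-0.63%

T = 2 years.
(F − S)/S = (1.1390 − 1.1535)/1.1535 = -0.0125704.
Per annum: -0.0125704 / 2 = -0.006285 = -0.63%.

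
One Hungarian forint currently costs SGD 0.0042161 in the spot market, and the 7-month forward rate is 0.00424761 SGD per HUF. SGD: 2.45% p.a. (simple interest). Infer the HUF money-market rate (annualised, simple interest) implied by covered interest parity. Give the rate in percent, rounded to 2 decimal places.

1.16%

T = 7/12 years.
By CIP, F/S equals the SGD-to-HUF growth ratio: 0.00424761/0.0042161 = 1.0074737.
SGD growth factor: 1 + 0.0245×7/12 = 1.0142917.
Hence g_HUF = 1.0067674.
r = (1.0067674 − 1)/(7/12) = 0.011601 → 1.16%.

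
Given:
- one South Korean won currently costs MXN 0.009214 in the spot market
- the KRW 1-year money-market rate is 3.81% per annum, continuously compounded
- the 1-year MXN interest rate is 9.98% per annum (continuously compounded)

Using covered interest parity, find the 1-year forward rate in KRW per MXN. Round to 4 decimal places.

T = 1 year.
Growth of 1 MXN over T: e^(0.0998×1) = 1.104949906.
KRW growth factor: e^(0.0381×1) = 1.038835111.
So F = 0.009214 × 1.104949906 / 1.038835111 = 0.00980040848 (MXN/KRW).
Quoted the other way: 1/0.00980040848 = 102.0366 KRW per MXN.

102.0366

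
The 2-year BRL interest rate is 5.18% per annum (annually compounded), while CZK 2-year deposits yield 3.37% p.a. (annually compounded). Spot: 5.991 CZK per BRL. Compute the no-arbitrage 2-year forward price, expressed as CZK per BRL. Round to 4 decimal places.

5.7866

T = 2 years.
Growth of 1 CZK over T: (1 + 0.0337)^2 = 1.0685357.
Growth of 1 BRL over T: (1 + 0.0518)^2 = 1.1062832.
Forward (CZK per BRL) = 5.991 × 1.0685357 / 1.1062832 = 5.786581.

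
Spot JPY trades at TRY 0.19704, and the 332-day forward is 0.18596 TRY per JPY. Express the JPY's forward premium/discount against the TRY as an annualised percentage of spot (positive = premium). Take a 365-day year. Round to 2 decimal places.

-6.18%

T = 332/365 years.
(F − S)/S = (0.18596 − 0.19704)/0.19704 = -0.0562322.
Annualise by dividing by T: -0.0562322 / (332/365) = -0.061822 → -6.18%.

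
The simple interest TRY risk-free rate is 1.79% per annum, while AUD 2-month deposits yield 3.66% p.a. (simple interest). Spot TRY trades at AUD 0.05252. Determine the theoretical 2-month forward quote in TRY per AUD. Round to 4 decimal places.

18.9814

T = 2/12 years.
AUD growth factor: 1 + 0.0366×2/12 = 1.006100.
TRY growth factor: 1 + 0.0179×2/12 = 1.00298333.
So F = 0.05252 × 1.006100 / 1.00298333 = 0.052683201 (AUD/TRY).
Invert for TRY per AUD: 1 / 0.052683201 = 18.9814.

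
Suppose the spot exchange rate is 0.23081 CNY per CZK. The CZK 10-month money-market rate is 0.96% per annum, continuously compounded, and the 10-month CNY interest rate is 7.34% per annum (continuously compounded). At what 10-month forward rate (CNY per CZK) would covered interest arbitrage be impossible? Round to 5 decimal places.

T = 10/12 years.
CNY accumulates by e^(0.0734×10/12) = 1.0630761.
CZK growth factor: e^(0.0096×10/12) = 1.0080321.
So F = 0.23081 × 1.0630761 / 1.0080321 = 0.2434135 (CNY/CZK).

0.24341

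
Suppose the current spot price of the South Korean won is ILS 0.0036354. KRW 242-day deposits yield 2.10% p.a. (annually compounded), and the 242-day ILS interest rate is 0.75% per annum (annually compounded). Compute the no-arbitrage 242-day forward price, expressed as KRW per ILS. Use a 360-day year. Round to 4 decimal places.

T = 242/360 years.
ILS growth factor: (1 + 0.0075)^(242/360) = 1.00503549.
KRW accumulates by (1 + 0.0210)^(242/360) = 1.014068528.
CIP: F = S · (grow ILS)/(grow KRW) = 0.0036354 × 1.00503549/1.014068528 = 0.00360301688 ILS per KRW.
Quoted the other way: 1/0.00360301688 = 277.5452 KRW per ILS.

277.5452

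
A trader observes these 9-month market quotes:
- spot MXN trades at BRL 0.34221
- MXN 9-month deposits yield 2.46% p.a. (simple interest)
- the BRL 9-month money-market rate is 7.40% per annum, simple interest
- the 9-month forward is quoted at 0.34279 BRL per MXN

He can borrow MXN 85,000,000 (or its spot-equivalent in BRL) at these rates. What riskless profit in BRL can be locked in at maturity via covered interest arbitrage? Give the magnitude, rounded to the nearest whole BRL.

T = 9/12 years.
Route A — deposit MXN, sell forward: 85,000,000 × 1.018450 × 0.34279 = BRL 29,674,730.42.
Route B — convert at spot, deposit BRL: 85,000,000 × 0.34221 × 1.055500 = BRL 30,702,225.68.
The quoted forward undervalues MXN, so borrow MXN, convert to BRL at spot, deposit the BRL at 7.40%, and buy MXN forward at 0.34279 to cover the loan.
Profit = 30,702,225.68 − 29,674,730.42 = BRL 1,027,495.

BRL 1,027,495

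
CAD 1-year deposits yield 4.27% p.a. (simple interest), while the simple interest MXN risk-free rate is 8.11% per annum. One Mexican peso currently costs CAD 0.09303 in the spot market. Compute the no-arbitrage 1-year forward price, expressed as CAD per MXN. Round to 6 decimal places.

0.089726

T = 1 year.
CAD accumulates by 1 + 0.0427×1 = 1.042700.
MXN growth factor: 1 + 0.0811×1 = 1.081100.
CIP: F = S · (grow CAD)/(grow MXN) = 0.09303 × 1.042700/1.081100 = 0.08972563 CAD per MXN.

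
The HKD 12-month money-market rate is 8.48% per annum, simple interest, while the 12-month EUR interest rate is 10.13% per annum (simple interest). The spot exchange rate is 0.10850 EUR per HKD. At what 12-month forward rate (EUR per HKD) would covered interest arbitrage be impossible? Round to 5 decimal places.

0.11015

T = 1 year.
EUR growth factor: 1 + 0.1013×1 = 1.101300.
HKD accumulates by 1 + 0.0848×1 = 1.084800.
CIP: F = S · (grow EUR)/(grow HKD) = 0.1085 × 1.101300/1.084800 = 0.1101503 EUR per HKD.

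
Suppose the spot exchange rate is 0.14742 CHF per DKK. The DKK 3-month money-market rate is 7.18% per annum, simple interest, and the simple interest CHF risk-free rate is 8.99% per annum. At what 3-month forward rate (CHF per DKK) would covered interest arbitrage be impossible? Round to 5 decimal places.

0.14808

T = 3/12 years.
CHF growth factor: 1 + 0.0899×3/12 = 1.022475.
Growth of 1 DKK over T: 1 + 0.0718×3/12 = 1.017950.
CIP: F = S · (grow CHF)/(grow DKK) = 0.14742 × 1.022475/1.017950 = 0.1480753 CHF per DKK.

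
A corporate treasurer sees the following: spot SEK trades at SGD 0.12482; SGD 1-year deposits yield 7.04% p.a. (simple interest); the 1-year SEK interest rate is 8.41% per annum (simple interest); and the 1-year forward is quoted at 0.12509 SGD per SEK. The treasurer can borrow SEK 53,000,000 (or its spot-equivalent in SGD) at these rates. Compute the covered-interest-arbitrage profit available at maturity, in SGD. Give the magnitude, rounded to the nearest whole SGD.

T = 1 year.
Route A — deposit SEK, sell forward: 53,000,000 × 1.084100 × 0.12509 = SGD 7,187,333.66.
Route B — convert at spot, deposit SGD: 53,000,000 × 0.12482 × 1.070400 = SGD 7,081,188.38.
The quoted forward overvalues SEK, so borrow SGD, buy SEK at spot, deposit the SEK at 8.41%, and sell the proceeds forward at 0.12509.
Arbitrage profit = |7,187,333.66 − 7,081,188.38| = SGD 106,145.

SGD 106,145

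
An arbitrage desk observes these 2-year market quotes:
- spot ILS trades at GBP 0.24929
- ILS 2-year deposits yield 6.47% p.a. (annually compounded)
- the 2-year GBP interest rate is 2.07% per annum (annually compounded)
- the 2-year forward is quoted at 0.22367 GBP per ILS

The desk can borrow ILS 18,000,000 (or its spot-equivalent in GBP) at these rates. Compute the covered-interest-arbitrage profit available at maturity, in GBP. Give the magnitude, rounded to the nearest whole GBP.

GBP 111,028

T = 2 years.
Route A — deposit ILS, sell forward: 18,000,000 × 1.13358609 × 0.22367 = GBP 4,563,885.61.
Route B — convert at spot, deposit GBP: 18,000,000 × 0.24929 × 1.04182849 = GBP 4,674,913.64.
The quoted forward undervalues ILS, so borrow ILS, convert to GBP at spot, deposit the GBP at 2.07%, and buy ILS forward at 0.22367 to cover the loan.
The gap between the two covered legs is GBP 111,028.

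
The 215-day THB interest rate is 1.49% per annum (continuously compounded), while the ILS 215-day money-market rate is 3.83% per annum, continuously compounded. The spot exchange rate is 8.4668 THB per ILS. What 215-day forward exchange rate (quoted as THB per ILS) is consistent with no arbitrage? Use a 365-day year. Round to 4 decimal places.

T = 215/365 years.
Growth of 1 THB over T: e^(0.0149×215/365) = 1.0088153.
ILS accumulates by e^(0.0383×215/365) = 1.0228167.
So F = 8.4668 × 1.0088153 / 1.0228167 = 8.350897 (THB/ILS).

8.3509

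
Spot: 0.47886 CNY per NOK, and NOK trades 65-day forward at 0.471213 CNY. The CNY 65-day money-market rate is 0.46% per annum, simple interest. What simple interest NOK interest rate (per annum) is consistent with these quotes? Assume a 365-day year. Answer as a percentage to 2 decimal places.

T = 65/365 years.
CIP gives F = S · g_CNY/g_NOK, so g_CNY/g_NOK = 0.471213/0.47886 = 0.9840308.
CNY growth factor: 1 + 0.0046×65/365 = 1.0008192.
So the NOK growth factor = 1.0170608.
r = (1.0170608 − 1)/(65/365) = 0.095803 → 9.58%.

9.58%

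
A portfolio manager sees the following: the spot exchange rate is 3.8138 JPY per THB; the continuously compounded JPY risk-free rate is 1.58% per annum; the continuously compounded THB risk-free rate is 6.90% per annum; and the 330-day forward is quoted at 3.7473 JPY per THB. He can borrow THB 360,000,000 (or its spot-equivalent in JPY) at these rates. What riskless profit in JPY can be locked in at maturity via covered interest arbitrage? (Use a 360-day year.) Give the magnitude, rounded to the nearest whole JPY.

T = 330/360 years.
Invest the THB and cover forward: 360,000,000 × 1.065293129226 × 3.7473 = JPY 1,437,110,259.53.
Convert at spot and invest in JPY: 360,000,000 × 3.8138 × 1.014588724998 = JPY 1,392,997,852.58.
The quoted forward overvalues THB, so borrow JPY, buy THB at spot, deposit the THB at 6.90%, and sell the proceeds forward at 3.7473.
Profit = 1,437,110,259.53 − 1,392,997,852.58 = JPY 44,112,407.

JPY 44,112,407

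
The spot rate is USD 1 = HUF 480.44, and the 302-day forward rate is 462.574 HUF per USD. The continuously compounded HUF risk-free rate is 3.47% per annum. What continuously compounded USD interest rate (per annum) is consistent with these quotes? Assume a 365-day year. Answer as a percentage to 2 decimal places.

8.05%

T = 302/365 years.
By CIP, F/S equals the HUF-to-USD growth ratio: 462.574/480.44 = 0.9628133.
The HUF side grows by e^(0.0347×302/365) = 1.0291268.
Hence g_USD = 1.0688747.
Take logs: ln 1.0688747 / (302/365) = 0.080501, so 8.05%.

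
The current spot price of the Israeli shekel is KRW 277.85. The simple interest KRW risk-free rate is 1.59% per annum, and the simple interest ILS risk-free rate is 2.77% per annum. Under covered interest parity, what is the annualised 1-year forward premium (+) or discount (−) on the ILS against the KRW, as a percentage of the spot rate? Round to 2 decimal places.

-1.15%

T = 1 year.
F = S · g_KRW/g_ILS = 277.85 × 1.015900/1.027700 = 274.65974.
Annualised premium = (F − S)/S × (1/T) = (274.65974 − 277.85)/277.85 ÷ 1 = -1.15%.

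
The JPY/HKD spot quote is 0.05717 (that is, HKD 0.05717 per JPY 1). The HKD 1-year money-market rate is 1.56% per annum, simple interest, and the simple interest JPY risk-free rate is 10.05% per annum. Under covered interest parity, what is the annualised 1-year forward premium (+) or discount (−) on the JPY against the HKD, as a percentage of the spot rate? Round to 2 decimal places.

T = 1 year.
No-arbitrage forward: 0.05717 × 1.015600 / 1.100500 = 0.05275952 HKD/JPY.
Annualised premium = (F − S)/S × (1/T) = (0.05275952 − 0.05717)/0.05717 ÷ 1 = -7.71%.

-7.71%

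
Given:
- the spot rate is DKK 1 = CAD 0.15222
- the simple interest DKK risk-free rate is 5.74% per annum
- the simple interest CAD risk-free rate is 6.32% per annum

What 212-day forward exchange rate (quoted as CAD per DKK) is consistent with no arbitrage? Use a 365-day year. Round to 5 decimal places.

0.15272

T = 212/365 years.
CAD accumulates by 1 + 0.0632×212/365 = 1.0367079.
Growth of 1 DKK over T: 1 + 0.0574×212/365 = 1.0333392.
Forward (CAD per DKK) = 0.15222 × 1.0367079 / 1.0333392 = 0.1527162.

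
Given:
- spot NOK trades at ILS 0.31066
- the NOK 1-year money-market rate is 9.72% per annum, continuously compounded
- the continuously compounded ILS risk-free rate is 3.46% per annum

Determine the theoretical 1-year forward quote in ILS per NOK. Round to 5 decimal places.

T = 1 year.
ILS accumulates by e^(0.0346×1) = 1.0352055.
Growth of 1 NOK over T: e^(0.0972×1) = 1.1020808.
Forward (ILS per NOK) = 0.31066 × 1.0352055 / 1.1020808 = 0.2918089.

0.29181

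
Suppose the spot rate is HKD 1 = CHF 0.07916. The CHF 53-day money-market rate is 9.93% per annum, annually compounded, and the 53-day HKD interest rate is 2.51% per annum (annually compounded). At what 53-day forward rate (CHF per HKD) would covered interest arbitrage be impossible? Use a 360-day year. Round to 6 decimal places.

0.079979

T = 53/360 years.
CHF growth factor: (1 + 0.0993)^(53/360) = 1.0140356.
HKD accumulates by (1 + 0.0251)^(53/360) = 1.0036563.
Forward (CHF per HKD) = 0.07916 × 1.0140356 / 1.0036563 = 0.07997863.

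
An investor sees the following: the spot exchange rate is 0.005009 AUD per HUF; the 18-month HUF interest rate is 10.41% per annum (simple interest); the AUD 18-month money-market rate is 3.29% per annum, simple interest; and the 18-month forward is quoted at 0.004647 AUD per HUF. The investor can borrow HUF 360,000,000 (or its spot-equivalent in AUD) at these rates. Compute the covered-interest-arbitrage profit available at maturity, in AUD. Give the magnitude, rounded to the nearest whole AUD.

T = 18/12 years.
Invest the HUF and cover forward: 360,000,000 × 1.156150 × 0.004647 = AUD 1,934,146.46.
Convert at spot and invest in AUD: 360,000,000 × 0.005009 × 1.049350 = AUD 1,892,229.89.
The quoted forward overvalues HUF, so borrow AUD, buy HUF at spot, deposit the HUF at 10.41%, and sell the proceeds forward at 0.004647.
Profit = 1,934,146.46 − 1,892,229.89 = AUD 41,917.

AUD 41,917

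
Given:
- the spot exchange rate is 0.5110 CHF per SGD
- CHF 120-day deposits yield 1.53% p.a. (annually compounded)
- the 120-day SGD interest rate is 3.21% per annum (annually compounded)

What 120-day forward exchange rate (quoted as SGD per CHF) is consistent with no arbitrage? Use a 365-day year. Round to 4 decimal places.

1.9675

T = 120/365 years.
Growth of 1 CHF over T: (1 + 0.0153)^(120/365) = 1.0050045.
Growth of 1 SGD over T: (1 + 0.0321)^(120/365) = 1.0104417.
CIP: F = S · (grow CHF)/(grow SGD) = 0.511 × 1.0050045/1.0104417 = 0.5082503 CHF per SGD.
Invert for SGD per CHF: 1 / 0.5082503 = 1.9675.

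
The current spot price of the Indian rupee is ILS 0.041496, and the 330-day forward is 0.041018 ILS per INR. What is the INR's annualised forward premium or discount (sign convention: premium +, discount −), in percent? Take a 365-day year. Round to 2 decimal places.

-1.27%

T = 330/365 years.
INR trades forward at -1.15192% vs spot over the period.
×(1/T) gives -1.27% p.a.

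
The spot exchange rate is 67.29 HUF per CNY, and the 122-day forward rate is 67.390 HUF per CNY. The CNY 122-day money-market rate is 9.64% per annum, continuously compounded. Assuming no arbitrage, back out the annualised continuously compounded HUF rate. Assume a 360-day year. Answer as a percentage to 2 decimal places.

10.08%

T = 122/360 years.
F/S = 67.39/67.29 = 1.0014861 = (growth of HUF) / (growth of CNY).
The CNY side grows by e^(0.0964×122/360) = 1.0332084.
So the HUF growth factor = 1.0347439.
r = ln(1.0347439)/(122/360) = 0.100782 → 10.08%.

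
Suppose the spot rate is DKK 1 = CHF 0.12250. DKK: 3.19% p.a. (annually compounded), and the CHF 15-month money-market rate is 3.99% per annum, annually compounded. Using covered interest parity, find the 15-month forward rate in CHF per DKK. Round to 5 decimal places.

0.12369

T = 15/12 years.
CHF accumulates by (1 + 0.0399)^(15/12) = 1.0501213.
DKK growth factor: (1 + 0.0319)^(15/12) = 1.0400328.
CIP: F = S · (grow CHF)/(grow DKK) = 0.1225 × 1.0501213/1.0400328 = 0.1236883 CHF per DKK.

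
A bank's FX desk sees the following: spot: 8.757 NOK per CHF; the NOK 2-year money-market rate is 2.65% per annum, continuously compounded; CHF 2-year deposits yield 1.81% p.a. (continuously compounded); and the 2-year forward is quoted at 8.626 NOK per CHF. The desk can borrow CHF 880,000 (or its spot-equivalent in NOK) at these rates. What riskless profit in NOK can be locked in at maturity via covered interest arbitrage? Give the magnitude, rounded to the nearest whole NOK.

NOK 254,899

T = 2 years.
Keep in CHF, deliver into the forward: 880,000·1.036863198·8.626 = NOK 7,870,704.11.
Swap to NOK now, deposit: 880,000·8.757·1.054429645 = NOK 8,125,603.55.
The quoted forward undervalues CHF, so borrow CHF, convert to NOK at spot, deposit the NOK at 2.65%, and buy CHF forward at 8.626 to cover the loan.
Arbitrage profit = |7,870,704.11 − 8,125,603.55| = NOK 254,899.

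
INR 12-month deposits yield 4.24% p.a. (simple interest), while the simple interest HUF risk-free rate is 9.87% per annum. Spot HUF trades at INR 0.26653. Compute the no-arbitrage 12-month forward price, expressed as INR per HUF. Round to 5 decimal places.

T = 1 year.
INR accumulates by 1 + 0.0424×1 = 1.042400.
HUF accumulates by 1 + 0.0987×1 = 1.098700.
Forward (INR per HUF) = 0.26653 × 1.042400 / 1.098700 = 0.2528724.

0.25287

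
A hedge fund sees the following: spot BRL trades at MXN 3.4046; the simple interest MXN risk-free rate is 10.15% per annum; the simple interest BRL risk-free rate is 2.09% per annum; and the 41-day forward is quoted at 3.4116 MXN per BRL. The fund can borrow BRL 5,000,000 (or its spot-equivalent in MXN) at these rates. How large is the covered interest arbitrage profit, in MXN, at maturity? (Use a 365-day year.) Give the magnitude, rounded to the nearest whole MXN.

MXN 119,039

T = 41/365 years.
Keep in BRL, deliver into the forward: 5,000,000·1.0023476712·3.4116 = MXN 17,098,046.58.
Swap to MXN now, deposit: 5,000,000·3.4046·1.0114013699 = MXN 17,217,085.52.
The quoted forward undervalues BRL, so borrow BRL, convert to MXN at spot, deposit the MXN at 10.15%, and buy BRL forward at 3.4116 to cover the loan.
Profit = 17,217,085.52 − 17,098,046.58 = MXN 119,039.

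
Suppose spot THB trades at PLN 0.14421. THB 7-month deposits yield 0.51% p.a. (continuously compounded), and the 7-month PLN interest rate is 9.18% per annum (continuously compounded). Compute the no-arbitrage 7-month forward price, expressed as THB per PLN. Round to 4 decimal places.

6.5923

T = 7/12 years.
PLN growth factor: e^(0.0918×7/12) = 1.0550097.
Growth of 1 THB over T: e^(0.0051×7/12) = 1.0029794.
CIP: F = S · (grow PLN)/(grow THB) = 0.14421 × 1.0550097/1.0029794 = 0.1516910 PLN per THB.
Quoted the other way: 1/0.1516910 = 6.5923 THB per PLN.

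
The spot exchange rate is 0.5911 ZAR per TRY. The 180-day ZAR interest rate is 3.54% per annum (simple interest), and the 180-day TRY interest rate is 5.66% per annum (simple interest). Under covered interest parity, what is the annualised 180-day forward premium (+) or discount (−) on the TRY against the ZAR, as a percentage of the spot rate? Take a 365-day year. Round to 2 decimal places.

T = 180/365 years.
CIP forward (ZAR per TRY) = 0.5911 × 1.0174575/1.0279123 = 0.5850880.
Annualised premium = (F − S)/S × (1/T) = (0.5850880 − 0.5911)/0.5911 ÷ (180/365) = -2.06%.

-2.06%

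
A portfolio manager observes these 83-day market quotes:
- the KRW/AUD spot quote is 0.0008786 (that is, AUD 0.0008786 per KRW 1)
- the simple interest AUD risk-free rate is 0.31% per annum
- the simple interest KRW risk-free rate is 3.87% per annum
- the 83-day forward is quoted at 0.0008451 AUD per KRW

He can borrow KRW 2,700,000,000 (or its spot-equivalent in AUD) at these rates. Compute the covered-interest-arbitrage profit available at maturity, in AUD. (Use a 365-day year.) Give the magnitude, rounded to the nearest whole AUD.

T = 83/365 years.
Keep in KRW, deliver into the forward: 2,700,000,000·1.008800274·0.0008451 = AUD 2,301,850.20.
Swap to AUD now, deposit: 2,700,000,000·0.0008786·1.000704932 = AUD 2,373,892.25.
The quoted forward undervalues KRW, so borrow KRW, convert to AUD at spot, deposit the AUD at 0.31%, and buy KRW forward at 0.0008451 to cover the loan.
The gap between the two covered legs is AUD 72,042.

AUD 72,042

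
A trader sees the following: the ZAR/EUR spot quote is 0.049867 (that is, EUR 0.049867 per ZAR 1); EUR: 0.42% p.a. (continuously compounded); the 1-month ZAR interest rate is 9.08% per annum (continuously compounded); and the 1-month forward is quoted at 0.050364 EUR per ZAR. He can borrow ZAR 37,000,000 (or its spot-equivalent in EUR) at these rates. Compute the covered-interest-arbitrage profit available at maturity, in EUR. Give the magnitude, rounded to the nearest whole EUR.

T = 1/12 years.
Invest the ZAR and cover forward: 37,000,000 × 1.007595366 × 0.050364 = EUR 1,877,621.72.
Convert at spot and invest in EUR: 37,000,000 × 0.049867 × 1.000350061 = EUR 1,845,724.89.
The quoted forward overvalues ZAR, so borrow EUR, buy ZAR at spot, deposit the ZAR at 9.08%, and sell the proceeds forward at 0.050364.
Profit = 1,877,621.72 − 1,845,724.89 = EUR 31,897.

EUR 31,897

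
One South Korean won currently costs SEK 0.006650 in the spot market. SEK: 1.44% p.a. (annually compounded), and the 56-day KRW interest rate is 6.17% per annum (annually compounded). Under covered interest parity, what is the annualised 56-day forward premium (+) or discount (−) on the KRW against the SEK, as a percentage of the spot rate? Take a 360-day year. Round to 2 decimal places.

-4.54%

T = 56/360 years.
No-arbitrage forward: 0.00665 × 1.0022265 / 1.0093568 = 0.006603023 SEK/KRW.
(F − S)/S ÷ T = (0.006603023 − 0.00665)/0.00665/(56/360) = -0.045413 → -4.54%.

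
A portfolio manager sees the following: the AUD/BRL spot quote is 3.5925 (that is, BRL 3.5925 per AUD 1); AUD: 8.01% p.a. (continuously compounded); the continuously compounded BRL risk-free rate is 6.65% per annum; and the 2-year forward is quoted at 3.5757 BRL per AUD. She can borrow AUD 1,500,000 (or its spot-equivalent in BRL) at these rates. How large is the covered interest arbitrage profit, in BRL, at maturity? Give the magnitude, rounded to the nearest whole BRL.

BRL 140,144

T = 2 years.
Keep in AUD, deliver into the forward: 1,500,000·1.173745597·3.5757 = BRL 6,295,443.20.
Swap to BRL now, deposit: 1,500,000·3.5925·1.142249998 = BRL 6,155,299.68.
The quoted forward overvalues AUD, so borrow BRL, buy AUD at spot, deposit the AUD at 8.01%, and sell the proceeds forward at 3.5757.
Profit = 6,295,443.20 − 6,155,299.68 = BRL 140,144.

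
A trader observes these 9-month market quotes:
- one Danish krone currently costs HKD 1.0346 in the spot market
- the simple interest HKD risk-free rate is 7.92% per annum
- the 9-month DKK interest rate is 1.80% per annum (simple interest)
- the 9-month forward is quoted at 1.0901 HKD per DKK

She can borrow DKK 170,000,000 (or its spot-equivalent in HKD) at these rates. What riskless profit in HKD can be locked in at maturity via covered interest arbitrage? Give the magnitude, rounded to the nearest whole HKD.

HKD 1,489,389

T = 9/12 years.
Route A — deposit DKK, sell forward: 170,000,000 × 1.013500 × 1.0901 = HKD 187,818,779.50.
Route B — convert at spot, deposit HKD: 170,000,000 × 1.0346 × 1.059400 = HKD 186,329,390.80.
The quoted forward overvalues DKK, so borrow HKD, buy DKK at spot, deposit the DKK at 1.80%, and sell the proceeds forward at 1.0901.
The gap between the two covered legs is HKD 1,489,389.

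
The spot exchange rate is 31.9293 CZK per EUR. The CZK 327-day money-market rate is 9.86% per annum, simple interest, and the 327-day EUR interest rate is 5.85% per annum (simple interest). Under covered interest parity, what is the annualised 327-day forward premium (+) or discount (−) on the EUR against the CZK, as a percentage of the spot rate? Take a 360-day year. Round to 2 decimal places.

T = 327/360 years.
No-arbitrage forward: 31.9293 × 1.0895617 / 1.0531375 = 33.0336185 CZK/EUR.
(F − S)/S ÷ T = (33.0336185 − 31.9293)/31.9293/(327/360) = 0.038077 → 3.81%.

+3.81%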